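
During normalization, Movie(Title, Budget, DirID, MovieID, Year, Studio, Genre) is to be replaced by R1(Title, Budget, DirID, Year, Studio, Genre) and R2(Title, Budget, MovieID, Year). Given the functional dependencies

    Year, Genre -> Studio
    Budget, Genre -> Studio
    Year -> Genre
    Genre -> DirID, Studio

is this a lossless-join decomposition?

Common attributes: R1 ∩ R2 = {Title, Budget, Year}.
Closure of {Title, Budget, Year}: Year → Genre applies, adding Genre; Genre → DirID, Studio applies, adding DirID, Studio. So (Title, Budget, Year)⁺ = {Title, Budget, DirID, Year, Studio, Genre}.
This closure contains every attribute of R1, so R1 ∩ R2 → R1. The join is lossless.

Yes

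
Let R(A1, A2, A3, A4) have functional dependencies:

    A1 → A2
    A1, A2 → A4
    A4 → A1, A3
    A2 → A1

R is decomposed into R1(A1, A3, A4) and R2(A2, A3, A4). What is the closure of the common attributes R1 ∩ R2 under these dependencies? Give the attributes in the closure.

A1, A2, A3, A4

R1 ∩ R2 = {A3, A4}.
A4 → A1, A3 applies, adding A1
A1 → A2 applies, adding A2
Closure: {A1, A2, A3, A4}.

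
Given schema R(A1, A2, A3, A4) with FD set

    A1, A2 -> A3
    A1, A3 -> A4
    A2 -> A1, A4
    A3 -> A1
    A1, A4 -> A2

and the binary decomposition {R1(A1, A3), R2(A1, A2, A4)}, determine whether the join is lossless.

No

Common attributes: R1 ∩ R2 = {A1}.
No dependency enlarges {A1}, so (A1)⁺ = {A1}.
The closure contains neither all of R1 = {A1, A3} nor all of R2 = {A1, A2, A4}, so the common attributes are not a superkey of either fragment. The join is lossy.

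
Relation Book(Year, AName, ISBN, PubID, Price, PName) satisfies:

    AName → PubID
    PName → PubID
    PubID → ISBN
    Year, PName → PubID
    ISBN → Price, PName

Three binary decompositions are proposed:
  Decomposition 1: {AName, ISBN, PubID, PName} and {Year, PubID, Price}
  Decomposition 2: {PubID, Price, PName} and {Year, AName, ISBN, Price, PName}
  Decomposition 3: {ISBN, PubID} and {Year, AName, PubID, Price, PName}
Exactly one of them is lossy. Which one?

Decomposition 1: common = {PubID}, closure = {ISBN, PubID, Price, PName} → lossy.
Decomposition 2: common = {Price, PName}, closure = {ISBN, PubID, Price, PName} → lossless.
Decomposition 3: common = {PubID}, closure = {ISBN, PubID, Price, PName} → lossless.

Decomposition 1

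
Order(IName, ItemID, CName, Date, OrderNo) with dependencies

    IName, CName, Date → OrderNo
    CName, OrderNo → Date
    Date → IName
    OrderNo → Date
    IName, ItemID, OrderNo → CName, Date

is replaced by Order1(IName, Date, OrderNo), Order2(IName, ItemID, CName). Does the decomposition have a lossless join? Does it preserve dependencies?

Lossless test: (IName)⁺ = {IName}, which is a superkey of neither fragment — lossy.
Dependency preservation: the restricted closure of {IName, CName, Date} across the fragments never reaches {OrderNo}, so IName, CName, Date → OrderNo cannot be enforced without a join — not preserved.

lossy and not dependency-preserving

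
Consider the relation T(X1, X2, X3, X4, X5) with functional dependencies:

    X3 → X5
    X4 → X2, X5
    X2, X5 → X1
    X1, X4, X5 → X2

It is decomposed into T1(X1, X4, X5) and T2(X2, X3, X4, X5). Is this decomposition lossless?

Yes

Common attributes: T1 ∩ T2 = {X4, X5}.
Closure of {X4, X5}: X4 → X2, X5 applies, adding X2; X2, X5 → X1 applies, adding X1. So (X4, X5)⁺ = {X1, X2, X4, X5}.
This closure contains every attribute of T1, so T1 ∩ T2 → T1. The join is lossless.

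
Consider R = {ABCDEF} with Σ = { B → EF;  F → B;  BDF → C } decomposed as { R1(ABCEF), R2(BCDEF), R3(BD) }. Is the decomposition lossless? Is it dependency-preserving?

lossy but dependency-preserving

Lossless test (chase): Rows 1 and 3 agree on B; apply B→EF and equate their EF entries. Rows 2 and 3 agree on BDF; apply BDF→C and equate their C entries. No row becomes fully distinguished — the join is lossy.
Dependency preservation: every FD's attributes lie within a single fragment, so each can be enforced locally — preserved.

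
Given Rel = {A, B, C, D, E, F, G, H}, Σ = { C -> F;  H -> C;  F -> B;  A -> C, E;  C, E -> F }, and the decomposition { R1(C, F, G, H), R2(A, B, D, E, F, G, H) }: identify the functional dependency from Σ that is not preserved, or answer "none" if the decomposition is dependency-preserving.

A -> C, E

Check A → C, E: no single fragment contains all of {A, C, E}, and the restricted closure of {A} across the fragments never reaches {C, E}.
C → F is preserved.
H → C is preserved.
F → B is preserved.
C, E → F is preserved.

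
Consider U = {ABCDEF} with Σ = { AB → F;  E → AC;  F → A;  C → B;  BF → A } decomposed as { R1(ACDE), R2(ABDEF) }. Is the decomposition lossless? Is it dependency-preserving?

Lossless test: (ADE)⁺ = {ABCDEF}, which contains all of one fragment — lossless.
Dependency preservation: the restricted closure of {C} across the fragments never reaches {B}, so C → B cannot be enforced without a join — not preserved.

lossless but not dependency-preserving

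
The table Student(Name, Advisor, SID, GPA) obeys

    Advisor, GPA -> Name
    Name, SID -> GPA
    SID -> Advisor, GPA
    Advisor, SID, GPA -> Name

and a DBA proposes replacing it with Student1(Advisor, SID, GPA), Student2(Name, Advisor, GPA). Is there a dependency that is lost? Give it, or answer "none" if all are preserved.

none

Advisor, GPA → Name lies within Student2.
Name, SID → GPA: restricted closure across fragments reaches GPA.
SID → Advisor, GPA lies within Student1.
Advisor, SID, GPA → Name: restricted closure across fragments reaches Name.
Every dependency is enforceable on the fragments, so the decomposition is dependency-preserving.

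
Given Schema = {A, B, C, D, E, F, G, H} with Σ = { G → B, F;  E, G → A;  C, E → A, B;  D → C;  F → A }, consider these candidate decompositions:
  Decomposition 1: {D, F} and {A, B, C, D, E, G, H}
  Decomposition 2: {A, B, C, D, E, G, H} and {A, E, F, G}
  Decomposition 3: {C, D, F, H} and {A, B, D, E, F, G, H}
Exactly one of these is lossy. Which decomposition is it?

Decomposition 1: common = {D}, closure = {C, D} → lossy.
Decomposition 2: common = {A, E, G}, closure = {A, B, E, F, G} → lossless.
Decomposition 3: common = {D, F, H}, closure = {A, C, D, F, H} → lossless.

Decomposition 1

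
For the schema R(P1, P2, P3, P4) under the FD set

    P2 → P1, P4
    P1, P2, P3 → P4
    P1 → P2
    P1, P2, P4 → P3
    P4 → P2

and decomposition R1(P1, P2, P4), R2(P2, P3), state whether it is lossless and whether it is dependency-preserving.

Lossless test: (P2)⁺ = {P1, P2, P3, P4}, which contains all of one fragment — lossless.
Dependency preservation: P1, P2, P3 → P4; P1, P2, P4 → P3 are not contained in any single fragment, but the restricted closure of each left-hand side across the fragments still reaches the right-hand side; the remaining FDs each lie inside some fragment. All dependencies are preserved.

lossless and dependency-preserving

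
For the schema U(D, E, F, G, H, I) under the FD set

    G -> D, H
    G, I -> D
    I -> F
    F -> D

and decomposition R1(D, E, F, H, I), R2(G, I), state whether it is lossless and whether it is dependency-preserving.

Lossless test: (I)⁺ = {D, F, I}, which is a superkey of neither fragment — lossy.
Dependency preservation: the restricted closure of {G} across the fragments never reaches {D, H}, so G → D, H cannot be enforced without a join — not preserved.

lossy and not dependency-preserving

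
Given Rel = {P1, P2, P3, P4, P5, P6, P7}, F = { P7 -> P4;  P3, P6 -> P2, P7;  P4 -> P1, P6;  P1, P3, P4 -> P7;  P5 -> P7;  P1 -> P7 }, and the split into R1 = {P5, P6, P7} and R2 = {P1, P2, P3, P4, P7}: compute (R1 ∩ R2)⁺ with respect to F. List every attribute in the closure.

R1 ∩ R2 = {P7}.
P7 → P4 applies, adding P4
P4 → P1, P6 applies, adding P1, P6
Closure: {P1, P4, P6, P7}.

P1, P4, P6, P7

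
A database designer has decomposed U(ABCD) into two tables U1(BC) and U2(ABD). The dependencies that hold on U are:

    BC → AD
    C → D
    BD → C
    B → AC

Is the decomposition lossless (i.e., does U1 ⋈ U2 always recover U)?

Common attributes: U1 ∩ U2 = {B}.
Closure of {B}: B → AC applies, adding AC; BC → AD applies, adding D. So (B)⁺ = {ABCD}.
This closure contains every attribute of U1, so U1 ∩ U2 → U1. The join is lossless.

Yes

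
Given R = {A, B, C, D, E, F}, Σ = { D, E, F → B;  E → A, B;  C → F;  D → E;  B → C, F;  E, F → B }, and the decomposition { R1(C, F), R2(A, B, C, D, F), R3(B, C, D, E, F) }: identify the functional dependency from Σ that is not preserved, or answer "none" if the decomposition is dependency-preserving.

Check E → A, B: no single fragment contains all of {A, B, E}, and the restricted closure of {E} across the fragments never reaches {A, B}.
D, E, F → B is preserved.
C → F is preserved.
D → E is preserved.
B → C, F is preserved.
E, F → B is preserved.

E → A, B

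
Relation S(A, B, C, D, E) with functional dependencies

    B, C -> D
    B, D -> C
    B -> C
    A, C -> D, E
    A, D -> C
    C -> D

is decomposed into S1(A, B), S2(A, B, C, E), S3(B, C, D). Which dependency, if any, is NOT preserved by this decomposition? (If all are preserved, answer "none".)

A, D -> C

Check A, D → C: no single fragment contains all of {A, C, D}, and the restricted closure of {A, D} across the fragments never reaches {C}.
B, C → D is preserved.
B, D → C is preserved.
B → C is preserved.
A, C → D, E is preserved.
C → D is preserved.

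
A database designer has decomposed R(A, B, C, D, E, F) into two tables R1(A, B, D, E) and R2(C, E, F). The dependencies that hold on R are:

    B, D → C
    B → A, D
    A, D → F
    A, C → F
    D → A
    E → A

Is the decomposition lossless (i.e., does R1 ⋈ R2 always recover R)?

No

Common attributes: R1 ∩ R2 = {E}.
Closure of {E}: E → A applies, adding A. So (E)⁺ = {A, E}.
The closure contains neither all of R1 = {A, B, D, E} nor all of R2 = {C, E, F}, so the common attributes are not a superkey of either fragment. The join is lossy.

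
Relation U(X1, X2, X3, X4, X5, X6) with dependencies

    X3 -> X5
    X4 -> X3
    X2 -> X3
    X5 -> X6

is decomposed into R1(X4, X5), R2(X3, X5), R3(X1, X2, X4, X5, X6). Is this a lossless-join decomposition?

No

Chase test. Columns are X1, X2, X3, X4, X5, X6; row i has aⱼ where attribute j ∈ Ri, else bᵢⱼ.
Initial tableau (one row per fragment):
  row 1: b11 b12 b13 a4 a5 b16
  row 2: b21 b22 a3 b24 a5 b26
  row 3: a1 a2 b33 a4 a5 a6
Rows 1 and 3 agree on X4; apply X4→X3 and equate their X3 entries.
Rows 1 and 2 agree on X5; apply X5→X6 and equate their X6 entries.
Rows 1 and 3 agree on X5; apply X5→X6 and equate their X6 entries.
No row becomes fully distinguished — the join is lossy.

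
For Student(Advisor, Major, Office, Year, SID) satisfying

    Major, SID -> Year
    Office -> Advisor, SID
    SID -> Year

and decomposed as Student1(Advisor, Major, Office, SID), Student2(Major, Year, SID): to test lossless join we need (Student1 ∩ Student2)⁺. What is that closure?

Major, Year, SID

Student1 ∩ Student2 = {Major, SID}.
Major, SID → Year applies, adding Year
Closure: {Major, Year, SID}.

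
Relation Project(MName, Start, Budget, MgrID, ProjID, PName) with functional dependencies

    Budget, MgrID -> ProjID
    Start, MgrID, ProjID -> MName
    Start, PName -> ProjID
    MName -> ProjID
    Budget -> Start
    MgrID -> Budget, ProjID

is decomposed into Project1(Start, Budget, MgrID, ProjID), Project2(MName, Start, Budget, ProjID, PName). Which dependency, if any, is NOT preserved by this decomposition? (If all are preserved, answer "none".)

Check Start, MgrID, ProjID → MName: no single fragment contains all of {MName, Start, MgrID, ProjID}, and the restricted closure of {Start, MgrID, ProjID} across the fragments never reaches {MName}.
Budget, MgrID → ProjID is preserved.
Start, PName → ProjID is preserved.
MName → ProjID is preserved.
Budget → Start is preserved.
MgrID → Budget, ProjID is preserved.

Start, MgrID, ProjID -> MName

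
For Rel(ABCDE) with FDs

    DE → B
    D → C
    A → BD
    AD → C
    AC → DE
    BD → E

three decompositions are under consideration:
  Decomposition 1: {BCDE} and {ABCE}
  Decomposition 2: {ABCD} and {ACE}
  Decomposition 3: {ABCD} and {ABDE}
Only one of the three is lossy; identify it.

Decomposition 1

Decomposition 1: common = {BCE}, closure = {BCE} → lossy.
Decomposition 2: common = {AC}, closure = {ABCDE} → lossless.
Decomposition 3: common = {ABD}, closure = {ABCDE} → lossless.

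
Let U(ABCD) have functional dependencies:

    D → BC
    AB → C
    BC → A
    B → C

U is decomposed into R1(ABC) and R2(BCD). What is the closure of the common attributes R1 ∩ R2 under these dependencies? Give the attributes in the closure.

R1 ∩ R2 = {BC}.
BC → A applies, adding A
Closure: {ABC}.

ABC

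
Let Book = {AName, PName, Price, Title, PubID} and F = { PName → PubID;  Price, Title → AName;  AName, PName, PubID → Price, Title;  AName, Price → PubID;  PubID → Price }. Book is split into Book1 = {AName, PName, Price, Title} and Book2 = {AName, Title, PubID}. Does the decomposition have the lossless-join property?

No

Common attributes: Book1 ∩ Book2 = {AName, Title}.
No dependency enlarges {AName, Title}, so (AName, Title)⁺ = {AName, Title}.
The closure contains neither all of Book1 = {AName, PName, Price, Title} nor all of Book2 = {AName, Title, PubID}, so the common attributes are not a superkey of either fragment. The join is lossy.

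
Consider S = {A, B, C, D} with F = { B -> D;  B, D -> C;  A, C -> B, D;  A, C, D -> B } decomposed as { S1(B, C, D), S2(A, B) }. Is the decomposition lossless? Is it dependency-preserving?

Lossless test: (B)⁺ = {B, C, D}, which contains all of one fragment — lossless.
Dependency preservation: the restricted closure of {A, C} across the fragments never reaches {B, D}, so A, C → B, D cannot be enforced without a join — not preserved.

lossless but not dependency-preserving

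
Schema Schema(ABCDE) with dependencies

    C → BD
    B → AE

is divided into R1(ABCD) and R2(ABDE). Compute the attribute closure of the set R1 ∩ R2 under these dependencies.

R1 ∩ R2 = {ABD}.
B → AE applies, adding E
Closure: {ABDE}.

ABDE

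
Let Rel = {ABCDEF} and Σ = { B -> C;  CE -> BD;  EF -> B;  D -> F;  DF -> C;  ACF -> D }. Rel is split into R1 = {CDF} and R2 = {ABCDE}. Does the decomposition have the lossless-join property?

Common attributes: R1 ∩ R2 = {CD}.
Closure of {CD}: D → F applies, adding F. So (CD)⁺ = {CDF}.
This closure contains every attribute of R1, so R1 ∩ R2 → R1. The join is lossless.

Yes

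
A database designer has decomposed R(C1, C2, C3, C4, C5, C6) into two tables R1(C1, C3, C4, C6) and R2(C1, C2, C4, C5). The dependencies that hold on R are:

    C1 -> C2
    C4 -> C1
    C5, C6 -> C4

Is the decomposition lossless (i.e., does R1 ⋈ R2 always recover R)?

Common attributes: R1 ∩ R2 = {C1, C4}.
Closure of {C1, C4}: C1 → C2 applies, adding C2. So (C1, C4)⁺ = {C1, C2, C4}.
The closure contains neither all of R1 = {C1, C3, C4, C6} nor all of R2 = {C1, C2, C4, C5}, so the common attributes are not a superkey of either fragment. The join is lossy.

No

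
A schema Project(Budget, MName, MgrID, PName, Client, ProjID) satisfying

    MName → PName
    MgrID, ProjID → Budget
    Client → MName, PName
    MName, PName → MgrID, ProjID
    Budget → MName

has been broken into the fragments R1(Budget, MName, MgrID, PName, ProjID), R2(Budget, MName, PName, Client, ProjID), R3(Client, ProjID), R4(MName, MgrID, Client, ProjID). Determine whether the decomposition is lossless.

Chase test. Columns are Budget, MName, MgrID, PName, Client, ProjID; row i has aⱼ where attribute j ∈ Ri, else bᵢⱼ.
Initial tableau (one row per fragment):
  row 1: a1 a2 a3 a4 b15 a6
  row 2: a1 a2 b23 a4 a5 a6
  row 3: b31 b32 b33 b34 a5 a6
  row 4: b41 a2 a3 b44 a5 a6
Rows 1 and 4 agree on MName; apply MName→PName and equate their PName entries.
Rows 1 and 4 agree on MgrID, ProjID; apply MgrID, ProjID→Budget and equate their Budget entries.
Rows 2 and 3 agree on Client; apply Client→MName, PName and equate their MName, PName entries.
Rows 1 and 2 agree on MName, PName; apply MName, PName→MgrID, ProjID and equate their MgrID, ProjID entries.
Rows 1 and 3 agree on MName, PName; apply MName, PName→MgrID, ProjID and equate their MgrID, ProjID entries.
Rows 1 and 3 agree on MgrID, ProjID; apply MgrID, ProjID→Budget and equate their Budget entries.
Row 2 is now all distinguished symbols — the join is lossless.

Yes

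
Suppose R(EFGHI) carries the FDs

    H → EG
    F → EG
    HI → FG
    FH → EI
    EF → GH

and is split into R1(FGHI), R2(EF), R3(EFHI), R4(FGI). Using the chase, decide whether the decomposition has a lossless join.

Chase test. Columns are EFGHI; row i has aⱼ where attribute j ∈ Ri, else bᵢⱼ.
Initial tableau (one row per fragment):
  row 1: b11 a2 a3 a4 a5
  row 2: a1 a2 b23 b24 b25
  row 3: a1 a2 b33 a4 a5
  row 4: b41 a2 a3 b44 a5
Rows 1 and 3 agree on H; apply H→EG and equate their EG entries.
Rows 1 and 2 agree on F; apply F→EG and equate their EG entries.
Rows 1 and 4 agree on F; apply F→EG and equate their EG entries.
Rows 1 and 2 agree on EF; apply EF→GH and equate their GH entries.
Rows 1 and 4 agree on EF; apply EF→GH and equate their GH entries.
Rows 1 and 2 agree on FH; apply FH→EI and equate their EI entries.
Row 1 is now all distinguished symbols — the join is lossless.

Yes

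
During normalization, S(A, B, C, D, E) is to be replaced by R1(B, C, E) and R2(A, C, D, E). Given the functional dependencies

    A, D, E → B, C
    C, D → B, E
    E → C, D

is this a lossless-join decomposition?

Common attributes: R1 ∩ R2 = {C, E}.
Closure of {C, E}: E → C, D applies, adding D; C, D → B, E applies, adding B. So (C, E)⁺ = {B, C, D, E}.
This closure contains every attribute of R1, so R1 ∩ R2 → R1. The join is lossless.

Yes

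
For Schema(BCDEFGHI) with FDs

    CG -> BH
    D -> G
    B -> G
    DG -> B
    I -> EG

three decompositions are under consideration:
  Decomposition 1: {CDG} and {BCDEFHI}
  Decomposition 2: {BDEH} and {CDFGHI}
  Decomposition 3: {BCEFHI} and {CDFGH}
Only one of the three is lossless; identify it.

Decomposition 1: common = {CD}, closure = {BCDGH} → lossless.
Decomposition 2: common = {DH}, closure = {BDGH} → lossy.
Decomposition 3: common = {CFH}, closure = {CFH} → lossy.

Decomposition 1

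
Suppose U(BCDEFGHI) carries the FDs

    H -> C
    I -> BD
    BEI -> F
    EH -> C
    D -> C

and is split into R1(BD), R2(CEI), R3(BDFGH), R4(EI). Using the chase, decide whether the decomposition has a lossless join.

Chase test. Columns are BCDEFGHI; row i has aⱼ where attribute j ∈ Ri, else bᵢⱼ.
Initial tableau (one row per fragment):
  row 1: a1 b12 a3 b14 b15 b16 b17 b18
  row 2: b21 a2 b23 a4 b25 b26 b27 a8
  row 3: a1 b32 a3 b34 a5 a6 a7 b38
  row 4: b41 b42 b43 a4 b45 b46 b47 a8
Rows 2 and 4 agree on I; apply I→BD and equate their BD entries.
Rows 2 and 4 agree on BEI; apply BEI→F and equate their F entries.
Rows 1 and 3 agree on D; apply D→C and equate their C entries.
Rows 2 and 4 agree on D; apply D→C and equate their C entries.
No row becomes fully distinguished — the join is lossy.

No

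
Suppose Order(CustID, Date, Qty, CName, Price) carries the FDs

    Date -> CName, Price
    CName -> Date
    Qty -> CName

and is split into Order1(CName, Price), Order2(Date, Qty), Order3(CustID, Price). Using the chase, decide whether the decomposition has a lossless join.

Chase test. Columns are CustID, Date, Qty, CName, Price; row i has aⱼ where attribute j ∈ Orderi, else bᵢⱼ.
Initial tableau (one row per fragment):
  row 1: b11 b12 b13 a4 a5
  row 2: b21 a2 a3 b24 b25
  row 3: a1 b32 b33 b34 a5
No row becomes fully distinguished — the join is lossy.

No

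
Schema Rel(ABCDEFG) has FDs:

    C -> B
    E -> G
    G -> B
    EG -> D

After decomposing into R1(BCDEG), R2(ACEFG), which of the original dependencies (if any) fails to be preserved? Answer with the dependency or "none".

C → B lies within R1.
E → G lies within R1.
G → B lies within R1.
EG → D lies within R1.
Every dependency is enforceable on the fragments, so the decomposition is dependency-preserving.

none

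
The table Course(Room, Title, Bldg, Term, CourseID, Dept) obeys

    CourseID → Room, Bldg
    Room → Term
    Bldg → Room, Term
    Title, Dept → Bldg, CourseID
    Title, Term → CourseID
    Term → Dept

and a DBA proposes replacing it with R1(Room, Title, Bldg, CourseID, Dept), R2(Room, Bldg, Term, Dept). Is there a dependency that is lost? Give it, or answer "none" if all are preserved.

CourseID → Room, Bldg lies within R1.
Room → Term lies within R2.
Bldg → Room, Term lies within R2.
Title, Dept → Bldg, CourseID lies within R1.
Title, Term → CourseID: restricted closure across fragments reaches CourseID.
Term → Dept lies within R2.
Every dependency is enforceable on the fragments, so the decomposition is dependency-preserving.

none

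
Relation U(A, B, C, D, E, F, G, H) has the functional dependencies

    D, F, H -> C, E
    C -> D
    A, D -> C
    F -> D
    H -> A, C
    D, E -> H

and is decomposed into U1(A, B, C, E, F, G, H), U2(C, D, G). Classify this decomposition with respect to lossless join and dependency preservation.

lossless but not dependency-preserving

Lossless test: (C, G)⁺ = {C, D, G}, which contains all of one fragment — lossless.
Dependency preservation: the restricted closure of {A, D} across the fragments never reaches {C}, so A, D → C cannot be enforced without a join — not preserved.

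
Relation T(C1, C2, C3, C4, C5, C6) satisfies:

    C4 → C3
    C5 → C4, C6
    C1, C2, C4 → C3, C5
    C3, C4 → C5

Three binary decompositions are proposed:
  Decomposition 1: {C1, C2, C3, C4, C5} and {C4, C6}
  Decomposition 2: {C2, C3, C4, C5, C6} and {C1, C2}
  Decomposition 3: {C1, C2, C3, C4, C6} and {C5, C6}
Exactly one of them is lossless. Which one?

Decomposition 1

Decomposition 1: common = {C4}, closure = {C3, C4, C5, C6} → lossless.
Decomposition 2: common = {C2}, closure = {C2} → lossy.
Decomposition 3: common = {C6}, closure = {C6} → lossy.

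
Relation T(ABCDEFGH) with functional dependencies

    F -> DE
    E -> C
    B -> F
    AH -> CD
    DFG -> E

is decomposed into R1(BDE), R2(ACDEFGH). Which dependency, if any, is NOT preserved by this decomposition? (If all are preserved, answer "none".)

Check B → F: no single fragment contains all of {BF}, and the restricted closure of {B} across the fragments never reaches {F}.
F → DE is preserved.
E → C is preserved.
AH → CD is preserved.
DFG → E is preserved.

B -> F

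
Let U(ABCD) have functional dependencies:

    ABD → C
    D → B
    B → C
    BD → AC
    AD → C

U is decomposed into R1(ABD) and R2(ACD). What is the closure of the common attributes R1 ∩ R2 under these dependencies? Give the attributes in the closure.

ABCD

R1 ∩ R2 = {AD}.
D → B applies, adding B
B → C applies, adding C
Closure: {ABCD}.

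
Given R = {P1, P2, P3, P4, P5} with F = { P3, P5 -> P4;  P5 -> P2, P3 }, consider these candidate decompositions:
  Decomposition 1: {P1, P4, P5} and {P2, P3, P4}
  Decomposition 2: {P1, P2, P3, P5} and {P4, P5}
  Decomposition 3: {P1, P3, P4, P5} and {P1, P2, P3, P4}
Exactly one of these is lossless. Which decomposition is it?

Decomposition 2

Decomposition 1: common = {P4}, closure = {P4} → lossy.
Decomposition 2: common = {P5}, closure = {P2, P3, P4, P5} → lossless.
Decomposition 3: common = {P1, P3, P4}, closure = {P1, P3, P4} → lossy.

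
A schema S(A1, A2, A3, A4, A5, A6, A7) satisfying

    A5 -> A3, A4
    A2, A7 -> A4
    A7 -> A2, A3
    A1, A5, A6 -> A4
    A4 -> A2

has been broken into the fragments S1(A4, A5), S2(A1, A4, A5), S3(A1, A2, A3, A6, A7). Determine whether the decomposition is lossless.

Chase test. Columns are A1, A2, A3, A4, A5, A6, A7; row i has aⱼ where attribute j ∈ Si, else bᵢⱼ.
Initial tableau (one row per fragment):
  row 1: b11 b12 b13 a4 a5 b16 b17
  row 2: a1 b22 b23 a4 a5 b26 b27
  row 3: a1 a2 a3 b34 b35 a6 a7
Rows 1 and 2 agree on A5; apply A5→A3, A4 and equate their A3, A4 entries.
Rows 1 and 2 agree on A4; apply A4→A2 and equate their A2 entries.
No row becomes fully distinguished — the join is lossy.

No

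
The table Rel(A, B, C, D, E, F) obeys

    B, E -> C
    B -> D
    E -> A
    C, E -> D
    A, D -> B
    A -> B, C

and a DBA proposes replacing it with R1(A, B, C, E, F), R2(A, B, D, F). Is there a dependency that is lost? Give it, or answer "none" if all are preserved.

B, E → C lies within R1.
B → D lies within R2.
E → A lies within R1.
C, E → D: restricted closure across fragments reaches D.
A, D → B lies within R2.
A → B, C lies within R1.
Every dependency is enforceable on the fragments, so the decomposition is dependency-preserving.

none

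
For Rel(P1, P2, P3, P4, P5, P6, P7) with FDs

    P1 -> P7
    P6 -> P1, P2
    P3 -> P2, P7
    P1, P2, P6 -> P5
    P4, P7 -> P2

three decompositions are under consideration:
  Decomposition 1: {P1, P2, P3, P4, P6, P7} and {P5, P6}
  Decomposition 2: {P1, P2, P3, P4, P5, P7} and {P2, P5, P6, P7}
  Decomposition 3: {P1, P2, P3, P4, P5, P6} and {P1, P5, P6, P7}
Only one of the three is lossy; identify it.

Decomposition 2

Decomposition 1: common = {P6}, closure = {P1, P2, P5, P6, P7} → lossless.
Decomposition 2: common = {P2, P5, P7}, closure = {P2, P5, P7} → lossy.
Decomposition 3: common = {P1, P5, P6}, closure = {P1, P2, P5, P6, P7} → lossless.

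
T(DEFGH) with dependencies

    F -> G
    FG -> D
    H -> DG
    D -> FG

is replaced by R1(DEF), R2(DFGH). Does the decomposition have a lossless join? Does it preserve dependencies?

Lossless test: (DF)⁺ = {DFG}, which is a superkey of neither fragment — lossy.
Dependency preservation: every FD's attributes lie within a single fragment, so each can be enforced locally — preserved.

lossy but dependency-preserving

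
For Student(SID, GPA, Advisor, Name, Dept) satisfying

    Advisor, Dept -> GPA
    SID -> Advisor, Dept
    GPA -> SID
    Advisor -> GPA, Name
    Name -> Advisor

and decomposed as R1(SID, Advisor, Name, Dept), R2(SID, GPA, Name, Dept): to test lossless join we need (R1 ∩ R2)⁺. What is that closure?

SID, GPA, Advisor, Name, Dept

R1 ∩ R2 = {SID, Name, Dept}.
SID → Advisor, Dept applies, adding Advisor
Advisor → GPA, Name applies, adding GPA
Closure: {SID, GPA, Advisor, Name, Dept}.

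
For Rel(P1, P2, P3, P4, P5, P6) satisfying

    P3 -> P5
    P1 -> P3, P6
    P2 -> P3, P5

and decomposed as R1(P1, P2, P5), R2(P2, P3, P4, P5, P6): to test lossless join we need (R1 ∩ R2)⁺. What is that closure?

P2, P3, P5

R1 ∩ R2 = {P2, P5}.
P2 → P3, P5 applies, adding P3
Closure: {P2, P3, P5}.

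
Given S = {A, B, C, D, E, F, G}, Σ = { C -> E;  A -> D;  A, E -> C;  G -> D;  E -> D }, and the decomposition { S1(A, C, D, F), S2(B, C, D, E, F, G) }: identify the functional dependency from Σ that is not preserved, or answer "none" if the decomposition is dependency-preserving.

A, E -> C

Check A, E → C: no single fragment contains all of {A, C, E}, and the restricted closure of {A, E} across the fragments never reaches {C}.
C → E is preserved.
A → D is preserved.
G → D is preserved.
E → D is preserved.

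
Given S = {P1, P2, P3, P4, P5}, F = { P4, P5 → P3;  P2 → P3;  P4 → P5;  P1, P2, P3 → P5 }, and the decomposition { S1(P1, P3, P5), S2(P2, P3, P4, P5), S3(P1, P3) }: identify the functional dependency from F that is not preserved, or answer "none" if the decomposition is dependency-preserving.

P1, P2, P3 → P5

Check P1, P2, P3 → P5: no single fragment contains all of {P1, P2, P3, P5}, and the restricted closure of {P1, P2, P3} across the fragments never reaches {P5}.
P4, P5 → P3 is preserved.
P2 → P3 is preserved.
P4 → P5 is preserved.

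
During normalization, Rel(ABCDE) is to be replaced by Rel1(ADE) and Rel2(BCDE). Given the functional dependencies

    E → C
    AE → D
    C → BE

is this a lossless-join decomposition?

Yes

Common attributes: Rel1 ∩ Rel2 = {DE}.
Closure of {DE}: E → C applies, adding C; C → BE applies, adding B. So (DE)⁺ = {BCDE}.
This closure contains every attribute of Rel2, so Rel1 ∩ Rel2 → Rel2. The join is lossless.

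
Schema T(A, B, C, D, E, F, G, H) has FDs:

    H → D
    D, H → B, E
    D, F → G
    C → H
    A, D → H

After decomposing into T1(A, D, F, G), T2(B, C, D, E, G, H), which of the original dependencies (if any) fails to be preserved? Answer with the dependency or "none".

A, D → H

Check A, D → H: no single fragment contains all of {A, D, H}, and the restricted closure of {A, D} across the fragments never reaches {H}.
H → D is preserved.
D, H → B, E is preserved.
D, F → G is preserved.
C → H is preserved.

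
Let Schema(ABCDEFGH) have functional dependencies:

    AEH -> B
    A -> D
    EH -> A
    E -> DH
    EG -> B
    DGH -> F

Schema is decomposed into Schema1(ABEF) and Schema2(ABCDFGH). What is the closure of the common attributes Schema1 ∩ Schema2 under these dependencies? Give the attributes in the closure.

Schema1 ∩ Schema2 = {ABF}.
A → D applies, adding D
Closure: {ABDF}.

ABDF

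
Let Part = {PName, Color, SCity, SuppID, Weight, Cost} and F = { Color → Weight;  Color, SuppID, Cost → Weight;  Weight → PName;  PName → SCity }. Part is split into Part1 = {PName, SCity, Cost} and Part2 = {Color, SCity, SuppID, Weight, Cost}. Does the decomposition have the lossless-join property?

No

Common attributes: Part1 ∩ Part2 = {SCity, Cost}.
No dependency enlarges {SCity, Cost}, so (SCity, Cost)⁺ = {SCity, Cost}.
The closure contains neither all of Part1 = {PName, SCity, Cost} nor all of Part2 = {Color, SCity, SuppID, Weight, Cost}, so the common attributes are not a superkey of either fragment. The join is lossy.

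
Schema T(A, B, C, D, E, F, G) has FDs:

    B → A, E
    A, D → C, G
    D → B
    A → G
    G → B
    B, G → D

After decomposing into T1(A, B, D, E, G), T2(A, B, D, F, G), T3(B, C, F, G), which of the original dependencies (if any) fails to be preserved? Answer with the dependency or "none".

B → A, E lies within T1.
A, D → C, G: restricted closure across fragments reaches C, G.
D → B lies within T1.
A → G lies within T1.
G → B lies within T1.
B, G → D lies within T1.
Every dependency is enforceable on the fragments, so the decomposition is dependency-preserving.

none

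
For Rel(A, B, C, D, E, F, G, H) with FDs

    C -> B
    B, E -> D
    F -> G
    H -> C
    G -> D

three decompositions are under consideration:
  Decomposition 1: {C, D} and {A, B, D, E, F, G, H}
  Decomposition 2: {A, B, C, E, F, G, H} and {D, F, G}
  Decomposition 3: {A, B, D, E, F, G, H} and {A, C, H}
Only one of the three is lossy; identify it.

Decomposition 1: common = {D}, closure = {D} → lossy.
Decomposition 2: common = {F, G}, closure = {D, F, G} → lossless.
Decomposition 3: common = {A, H}, closure = {A, B, C, H} → lossless.

Decomposition 1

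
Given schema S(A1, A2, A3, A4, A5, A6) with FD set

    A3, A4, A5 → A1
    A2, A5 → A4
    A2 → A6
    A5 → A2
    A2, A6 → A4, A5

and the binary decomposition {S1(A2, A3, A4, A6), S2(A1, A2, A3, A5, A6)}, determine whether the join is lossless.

Common attributes: S1 ∩ S2 = {A2, A3, A6}.
Closure of {A2, A3, A6}: A2, A6 → A4, A5 applies, adding A4, A5; A3, A4, A5 → A1 applies, adding A1. So (A2, A3, A6)⁺ = {A1, A2, A3, A4, A5, A6}.
This closure contains every attribute of S1, so S1 ∩ S2 → S1. The join is lossless.

Yes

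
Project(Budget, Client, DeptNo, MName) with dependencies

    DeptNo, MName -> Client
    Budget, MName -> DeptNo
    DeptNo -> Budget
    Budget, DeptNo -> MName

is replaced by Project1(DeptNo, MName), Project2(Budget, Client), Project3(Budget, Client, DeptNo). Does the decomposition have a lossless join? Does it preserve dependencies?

lossless but not dependency-preserving

Lossless test (chase): Rows 1 and 3 agree on DeptNo; apply DeptNo→Budget and equate their Budget entries. Rows 1 and 3 agree on Budget, DeptNo; apply Budget, DeptNo→MName and equate their MName entries. Rows 1 and 3 agree on DeptNo, MName; apply DeptNo, MName→Client and equate their Client entries. Row 1 is now all distinguished symbols — the join is lossless.
Dependency preservation: the restricted closure of {Budget, MName} across the fragments never reaches {DeptNo}, so Budget, MName → DeptNo cannot be enforced without a join — not preserved.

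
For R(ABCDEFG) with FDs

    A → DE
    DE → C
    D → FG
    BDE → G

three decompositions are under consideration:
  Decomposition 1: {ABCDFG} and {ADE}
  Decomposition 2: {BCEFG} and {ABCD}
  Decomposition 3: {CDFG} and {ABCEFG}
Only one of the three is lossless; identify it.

Decomposition 1: common = {AD}, closure = {ACDEFG} → lossless.
Decomposition 2: common = {BC}, closure = {BC} → lossy.
Decomposition 3: common = {CFG}, closure = {CFG} → lossy.

Decomposition 1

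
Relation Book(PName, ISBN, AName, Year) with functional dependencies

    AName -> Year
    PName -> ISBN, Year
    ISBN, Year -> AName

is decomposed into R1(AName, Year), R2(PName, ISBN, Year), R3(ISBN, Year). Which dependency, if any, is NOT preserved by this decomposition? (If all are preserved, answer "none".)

Check ISBN, Year → AName: no single fragment contains all of {ISBN, AName, Year}, and the restricted closure of {ISBN, Year} across the fragments never reaches {AName}.
AName → Year is preserved.
PName → ISBN, Year is preserved.

ISBN, Year -> AName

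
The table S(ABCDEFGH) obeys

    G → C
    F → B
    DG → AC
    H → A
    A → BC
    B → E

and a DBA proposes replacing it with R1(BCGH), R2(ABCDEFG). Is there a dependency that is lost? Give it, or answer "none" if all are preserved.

H → A

Check H → A: no single fragment contains all of {AH}, and the restricted closure of {H} across the fragments never reaches {A}.
G → C is preserved.
F → B is preserved.
DG → AC is preserved.
A → BC is preserved.
B → E is preserved.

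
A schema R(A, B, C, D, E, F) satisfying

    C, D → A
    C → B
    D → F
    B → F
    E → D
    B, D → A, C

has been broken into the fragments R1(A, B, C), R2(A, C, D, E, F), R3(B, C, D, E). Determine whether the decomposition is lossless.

Yes

Chase test. Columns are A, B, C, D, E, F; row i has aⱼ where attribute j ∈ Ri, else bᵢⱼ.
Initial tableau (one row per fragment):
  row 1: a1 a2 a3 b14 b15 b16
  row 2: a1 b22 a3 a4 a5 a6
  row 3: b31 a2 a3 a4 a5 b36
Rows 2 and 3 agree on C, D; apply C, D→A and equate their A entries.
Rows 1 and 2 agree on C; apply C→B and equate their B entries.
Rows 2 and 3 agree on D; apply D→F and equate their F entries.
Rows 1 and 2 agree on B; apply B→F and equate their F entries.
Row 2 is now all distinguished symbols — the join is lossless.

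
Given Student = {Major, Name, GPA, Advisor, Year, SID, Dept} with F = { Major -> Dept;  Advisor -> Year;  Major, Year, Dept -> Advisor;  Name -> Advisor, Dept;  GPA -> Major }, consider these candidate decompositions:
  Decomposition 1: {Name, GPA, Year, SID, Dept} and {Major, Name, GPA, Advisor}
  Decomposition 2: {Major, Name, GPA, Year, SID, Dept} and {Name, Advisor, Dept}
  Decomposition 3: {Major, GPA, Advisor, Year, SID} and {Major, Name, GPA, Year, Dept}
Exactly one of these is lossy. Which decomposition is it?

Decomposition 1: common = {Name, GPA}, closure = {Major, Name, GPA, Advisor, Year, Dept} → lossless.
Decomposition 2: common = {Name, Dept}, closure = {Name, Advisor, Year, Dept} → lossless.
Decomposition 3: common = {Major, GPA, Year}, closure = {Major, GPA, Advisor, Year, Dept} → lossy.

Decomposition 3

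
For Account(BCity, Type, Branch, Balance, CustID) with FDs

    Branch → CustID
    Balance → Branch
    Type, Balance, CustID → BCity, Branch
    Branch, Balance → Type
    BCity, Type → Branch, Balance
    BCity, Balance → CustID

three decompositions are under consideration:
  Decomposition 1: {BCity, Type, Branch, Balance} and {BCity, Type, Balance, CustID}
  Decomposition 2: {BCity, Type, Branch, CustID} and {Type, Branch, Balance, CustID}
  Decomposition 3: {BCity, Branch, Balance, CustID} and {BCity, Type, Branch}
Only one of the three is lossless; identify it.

Decomposition 1: common = {BCity, Type, Balance}, closure = {BCity, Type, Branch, Balance, CustID} → lossless.
Decomposition 2: common = {Type, Branch, CustID}, closure = {Type, Branch, CustID} → lossy.
Decomposition 3: common = {BCity, Branch}, closure = {BCity, Branch, CustID} → lossy.

Decomposition 1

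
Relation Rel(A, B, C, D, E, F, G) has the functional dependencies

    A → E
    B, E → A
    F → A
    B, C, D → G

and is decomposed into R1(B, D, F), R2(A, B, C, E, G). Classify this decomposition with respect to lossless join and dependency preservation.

lossy and not dependency-preserving

Lossless test: (B)⁺ = {B}, which is a superkey of neither fragment — lossy.
Dependency preservation: the restricted closure of {F} across the fragments never reaches {A}, so F → A cannot be enforced without a join — not preserved.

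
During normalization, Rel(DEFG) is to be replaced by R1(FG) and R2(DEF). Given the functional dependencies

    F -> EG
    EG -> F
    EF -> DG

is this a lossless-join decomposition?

Common attributes: R1 ∩ R2 = {F}.
Closure of {F}: F → EG applies, adding EG; EF → DG applies, adding D. So (F)⁺ = {DEFG}.
This closure contains every attribute of R1, so R1 ∩ R2 → R1. The join is lossless.

Yes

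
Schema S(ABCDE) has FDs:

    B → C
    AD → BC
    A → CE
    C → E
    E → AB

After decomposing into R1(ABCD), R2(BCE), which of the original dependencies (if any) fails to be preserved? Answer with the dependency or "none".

B → C lies within R1.
AD → BC lies within R1.
A → CE: restricted closure across fragments reaches CE.
C → E lies within R2.
E → AB: restricted closure across fragments reaches AB.
Every dependency is enforceable on the fragments, so the decomposition is dependency-preserving.

none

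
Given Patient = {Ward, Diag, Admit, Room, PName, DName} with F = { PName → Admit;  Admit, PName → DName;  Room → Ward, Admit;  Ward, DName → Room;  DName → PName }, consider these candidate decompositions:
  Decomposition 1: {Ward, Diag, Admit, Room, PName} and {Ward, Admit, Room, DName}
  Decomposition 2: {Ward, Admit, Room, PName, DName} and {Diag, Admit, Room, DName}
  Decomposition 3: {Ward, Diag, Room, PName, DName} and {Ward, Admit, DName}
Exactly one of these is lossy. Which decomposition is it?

Decomposition 1

Decomposition 1: common = {Ward, Admit, Room}, closure = {Ward, Admit, Room} → lossy.
Decomposition 2: common = {Admit, Room, DName}, closure = {Ward, Admit, Room, PName, DName} → lossless.
Decomposition 3: common = {Ward, DName}, closure = {Ward, Admit, Room, PName, DName} → lossless.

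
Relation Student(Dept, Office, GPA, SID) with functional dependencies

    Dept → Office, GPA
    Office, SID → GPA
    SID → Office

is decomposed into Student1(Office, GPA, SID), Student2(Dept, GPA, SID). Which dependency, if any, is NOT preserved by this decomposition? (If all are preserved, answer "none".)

Dept → Office, GPA

Check Dept → Office, GPA: no single fragment contains all of {Dept, Office, GPA}, and the restricted closure of {Dept} across the fragments never reaches {Office, GPA}.
Office, SID → GPA is preserved.
SID → Office is preserved.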